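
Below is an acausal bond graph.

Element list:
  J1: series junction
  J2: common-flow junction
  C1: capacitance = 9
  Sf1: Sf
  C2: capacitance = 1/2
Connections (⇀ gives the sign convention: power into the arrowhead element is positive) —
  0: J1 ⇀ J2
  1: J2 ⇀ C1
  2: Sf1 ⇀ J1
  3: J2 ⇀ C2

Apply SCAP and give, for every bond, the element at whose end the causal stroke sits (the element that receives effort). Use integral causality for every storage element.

bond 2 |Sf1  (Sf1 fixes flow; stroke at Sf1)
bond 0 |J1  (J1: bond 2 brought flow, rest push out)
bond 1 |J2  (1-jn J2 has f-setter on 0)
bond 3 |J2  (J2 flow already set via bond 0)

#0 stroke at J1
#1 stroke at J2
#2 stroke at Sf1
#3 stroke at J2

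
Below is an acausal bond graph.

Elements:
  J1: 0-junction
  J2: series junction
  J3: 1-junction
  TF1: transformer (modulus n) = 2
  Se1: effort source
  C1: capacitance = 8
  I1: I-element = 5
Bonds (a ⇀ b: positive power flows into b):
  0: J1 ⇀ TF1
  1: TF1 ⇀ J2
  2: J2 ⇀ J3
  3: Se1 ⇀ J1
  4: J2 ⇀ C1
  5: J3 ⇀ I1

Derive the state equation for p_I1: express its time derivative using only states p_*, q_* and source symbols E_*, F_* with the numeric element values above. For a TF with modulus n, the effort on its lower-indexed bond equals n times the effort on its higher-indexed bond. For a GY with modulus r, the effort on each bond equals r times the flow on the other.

dp_I1/dt = E_Se1/2 - q_C1/8

β3 stroke at J1  (source Se1 imposes e)
β0 stroke at TF1  (0-jn J1 has e-setter on 3)
β1 stroke at J2  (TF TF1: opposite of bond 0)
β4 stroke at J2  (C1: C, integral causality)
β2 stroke at J3  (closing 1-jn rule on J2)
β5 stroke at I1  (closing 1-jn rule on J3)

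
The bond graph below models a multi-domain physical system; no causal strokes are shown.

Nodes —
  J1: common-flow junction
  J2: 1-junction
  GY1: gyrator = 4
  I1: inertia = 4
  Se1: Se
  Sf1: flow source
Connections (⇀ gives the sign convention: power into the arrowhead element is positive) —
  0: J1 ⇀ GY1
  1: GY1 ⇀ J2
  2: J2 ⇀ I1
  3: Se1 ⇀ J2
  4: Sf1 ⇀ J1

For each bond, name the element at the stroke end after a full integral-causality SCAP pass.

bond 3 |J2  (source Se1 imposes e)
bond 4 |Sf1  (source Sf1 imposes f)
bond 0 |J1  (J1: bond 4 brought flow, rest push out)
bond 1 |J2  (GY1 both-in/both-out from 0)
bond 2 |I1  (J2 needs exactly one f-in)

β0 →J1
β1 →J2
β2 →I1
β3 →J2
β4 →Sf1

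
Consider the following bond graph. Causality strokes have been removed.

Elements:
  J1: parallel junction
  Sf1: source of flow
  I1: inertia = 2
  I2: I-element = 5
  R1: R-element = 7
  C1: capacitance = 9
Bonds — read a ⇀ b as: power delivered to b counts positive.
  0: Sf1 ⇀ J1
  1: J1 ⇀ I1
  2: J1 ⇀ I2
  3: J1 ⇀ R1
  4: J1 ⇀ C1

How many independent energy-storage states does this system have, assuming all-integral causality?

bond 0 |Sf1  (Sf1: flow source, stroke at near end)
bond 1 |I1  (prefer integral on I1)
bond 2 |I2  (I2: I, integral causality)
bond 4 |J1  (prefer integral on C1)
bond 3 |R1  (common-e at J1 fixed by 4)

3  (C1, I1, I2 all integral)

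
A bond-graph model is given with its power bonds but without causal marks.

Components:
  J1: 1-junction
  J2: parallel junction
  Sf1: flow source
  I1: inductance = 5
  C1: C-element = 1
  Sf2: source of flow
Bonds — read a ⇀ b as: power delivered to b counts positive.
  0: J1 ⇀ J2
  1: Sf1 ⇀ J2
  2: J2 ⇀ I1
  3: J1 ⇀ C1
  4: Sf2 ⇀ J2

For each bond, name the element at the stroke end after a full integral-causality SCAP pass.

#1 stroke→Sf1  (source Sf1 imposes f)
#4 stroke→Sf2  (Sf2 (Sf) sets flow on bond)
#2 stroke→I1  (I1 integral (f out))
#0 stroke→J2  (closing 0-jn rule on J2)
#3 stroke→J1  (J1: bond 0 brought flow, rest push out)

bond 0 →J2
bond 1 →Sf1
bond 2 →I1
bond 3 →J1
bond 4 →Sf2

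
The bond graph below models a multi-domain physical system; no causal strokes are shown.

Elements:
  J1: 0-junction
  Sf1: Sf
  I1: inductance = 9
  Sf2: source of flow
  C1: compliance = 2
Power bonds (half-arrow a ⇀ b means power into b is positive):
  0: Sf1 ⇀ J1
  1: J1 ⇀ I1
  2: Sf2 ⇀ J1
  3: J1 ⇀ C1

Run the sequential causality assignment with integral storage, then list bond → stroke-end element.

#0 stroke at Sf1
#1 stroke at I1
#2 stroke at Sf2
#3 stroke at J1

b0 stroke→Sf1  (Sf1 fixes flow; stroke at Sf1)
b2 stroke→Sf2  (Sf2 fixes flow; stroke at Sf2)
b1 stroke→I1  (prefer integral on I1)
b3 stroke→J1  (J1 needs exactly one e-in)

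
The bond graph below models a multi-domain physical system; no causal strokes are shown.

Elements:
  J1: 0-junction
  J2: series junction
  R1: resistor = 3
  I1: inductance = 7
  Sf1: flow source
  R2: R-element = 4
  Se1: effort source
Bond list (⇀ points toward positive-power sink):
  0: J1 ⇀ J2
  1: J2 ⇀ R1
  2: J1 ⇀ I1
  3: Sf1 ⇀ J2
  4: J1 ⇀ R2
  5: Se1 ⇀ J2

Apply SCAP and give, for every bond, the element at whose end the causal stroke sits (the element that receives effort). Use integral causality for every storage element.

#0 →J2
#1 →J2
#2 →I1
#3 →Sf1
#4 →J1
#5 →J2

#3 stroke→Sf1  (Sf1 fixes flow; stroke at Sf1)
#5 stroke→J2  (source Se1 imposes e)
#0 stroke→J2  (1-jn J2 has f-setter on 3)
#1 stroke→J2  (J2: bond 3 brought flow, rest push out)
#2 stroke→I1  (I1 outputs flow p/I1)
#4 stroke→J1  (J1: last free bond brings effort in)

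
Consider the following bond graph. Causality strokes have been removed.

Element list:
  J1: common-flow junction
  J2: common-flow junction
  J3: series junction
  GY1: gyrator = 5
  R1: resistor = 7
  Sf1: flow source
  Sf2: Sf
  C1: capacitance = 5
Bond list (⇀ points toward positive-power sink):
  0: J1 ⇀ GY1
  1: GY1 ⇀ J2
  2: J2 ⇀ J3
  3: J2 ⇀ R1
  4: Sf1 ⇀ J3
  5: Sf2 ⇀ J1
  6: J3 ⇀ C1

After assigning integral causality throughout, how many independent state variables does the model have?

1  (C1 all integral)

bond 4 →Sf1  (Sf1: flow source, stroke at near end)
bond 5 →Sf2  (Sf2 (Sf) sets flow on bond)
bond 0 →J1  (J1: bond 5 brought flow, rest push out)
bond 2 →J3  (J3 flow already set via bond 4)
bond 6 →J3  (1-jn J3 has f-setter on 4)
bond 1 →J2  (through GY1, causality inverts; strokes same side of GY1)
bond 3 →J2  (common-f at J2 fixed by 2)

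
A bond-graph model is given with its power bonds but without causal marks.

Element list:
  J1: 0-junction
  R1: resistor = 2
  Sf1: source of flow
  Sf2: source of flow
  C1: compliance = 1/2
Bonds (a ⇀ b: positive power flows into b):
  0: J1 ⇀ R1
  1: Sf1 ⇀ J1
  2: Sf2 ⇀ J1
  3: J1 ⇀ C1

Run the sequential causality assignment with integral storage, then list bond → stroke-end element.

bond 0 stroke→R1
bond 1 stroke→Sf1
bond 2 stroke→Sf2
bond 3 stroke→J1

b1 stroke→Sf1  (source Sf1 imposes f)
b2 stroke→Sf2  (source Sf2 imposes f)
b3 stroke→J1  (C1 integral (e out))
b0 stroke→R1  (0-jn J1 has e-setter on 3)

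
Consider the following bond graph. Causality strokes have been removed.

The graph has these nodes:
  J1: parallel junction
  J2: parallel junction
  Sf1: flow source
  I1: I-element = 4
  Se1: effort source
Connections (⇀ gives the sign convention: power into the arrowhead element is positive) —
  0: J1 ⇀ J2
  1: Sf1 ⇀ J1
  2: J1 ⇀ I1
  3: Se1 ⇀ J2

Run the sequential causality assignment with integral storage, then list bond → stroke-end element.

#0 →J1
#1 →Sf1
#2 →I1
#3 →J2

#1 stroke at Sf1  (Sf1 (Sf) sets flow on bond)
#3 stroke at J2  (Se1 fixes effort; stroke away)
#0 stroke at J1  (J2: bond 3 brought effort, rest push out)
#2 stroke at I1  (J1: bond 0 brought effort, rest push out)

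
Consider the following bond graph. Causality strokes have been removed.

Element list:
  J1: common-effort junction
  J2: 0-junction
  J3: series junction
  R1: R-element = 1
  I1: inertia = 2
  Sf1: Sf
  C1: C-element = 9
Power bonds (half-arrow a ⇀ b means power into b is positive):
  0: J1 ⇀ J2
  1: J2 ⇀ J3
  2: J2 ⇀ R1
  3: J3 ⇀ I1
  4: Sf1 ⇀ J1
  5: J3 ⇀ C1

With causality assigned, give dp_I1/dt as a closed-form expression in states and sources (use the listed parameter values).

b4 stroke→Sf1  (Sf1: flow source, stroke at near end)
b0 stroke→J1  (closing 0-jn rule on J1)
b3 stroke→I1  (I1: I, integral causality)
b1 stroke→J3  (J3 flow already set via bond 3)
b5 stroke→J3  (J3 flow already set via bond 3)
b2 stroke→J2  (closing 0-jn rule on J2)

dp_I1/dt = F_Sf1 - p_I1/2 - q_C1/9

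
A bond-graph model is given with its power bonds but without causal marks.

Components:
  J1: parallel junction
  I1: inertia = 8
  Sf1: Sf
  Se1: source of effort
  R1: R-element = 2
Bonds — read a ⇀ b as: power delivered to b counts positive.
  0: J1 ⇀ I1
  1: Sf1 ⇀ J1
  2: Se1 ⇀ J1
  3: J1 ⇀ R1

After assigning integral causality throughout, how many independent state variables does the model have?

b1 →Sf1  (Sf1: flow source, stroke at near end)
b2 →J1  (source Se1 imposes e)
b0 →I1  (J1: bond 2 brought effort, rest push out)
b3 →R1  (J1: bond 2 brought effort, rest push out)

1  (I1 all integral)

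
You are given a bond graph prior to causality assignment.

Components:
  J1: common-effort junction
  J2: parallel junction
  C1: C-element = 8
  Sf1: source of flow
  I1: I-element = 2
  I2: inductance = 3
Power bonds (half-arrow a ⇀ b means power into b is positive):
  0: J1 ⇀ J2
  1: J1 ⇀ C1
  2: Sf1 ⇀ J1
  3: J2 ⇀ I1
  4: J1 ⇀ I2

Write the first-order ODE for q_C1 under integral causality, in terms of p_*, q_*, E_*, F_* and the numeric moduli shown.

dq_C1/dt = F_Sf1 - p_I1/2 - p_I2/3

bond 2 stroke at Sf1  (source Sf1 imposes f)
bond 1 stroke at J1  (prefer integral on C1)
bond 0 stroke at J2  (common-e at J1 fixed by 1)
bond 4 stroke at I2  (J1 effort already set via bond 1)
bond 3 stroke at I1  (J2 effort already set via bond 0)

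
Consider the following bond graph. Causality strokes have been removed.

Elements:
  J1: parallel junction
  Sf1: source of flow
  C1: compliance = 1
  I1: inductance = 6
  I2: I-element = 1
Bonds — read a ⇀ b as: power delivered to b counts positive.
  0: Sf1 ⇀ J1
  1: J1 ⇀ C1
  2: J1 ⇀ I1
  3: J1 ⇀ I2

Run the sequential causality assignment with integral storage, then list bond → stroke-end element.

b0 stroke at Sf1  (Sf1: flow source, stroke at near end)
b1 stroke at J1  (C1: C, integral causality)
b2 stroke at I1  (J1 effort already set via bond 1)
b3 stroke at I2  (J1: bond 1 brought effort, rest push out)

b0 →Sf1
b1 →J1
b2 →I1
b3 →I2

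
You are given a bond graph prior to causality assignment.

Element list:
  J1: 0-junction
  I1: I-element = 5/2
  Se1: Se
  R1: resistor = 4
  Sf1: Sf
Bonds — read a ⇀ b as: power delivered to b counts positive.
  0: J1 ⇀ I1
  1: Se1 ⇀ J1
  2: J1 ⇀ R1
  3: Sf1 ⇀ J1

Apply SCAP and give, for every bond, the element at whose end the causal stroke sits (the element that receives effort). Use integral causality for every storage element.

#1 |J1  (source Se1 imposes e)
#3 |Sf1  (source Sf1 imposes f)
#0 |I1  (J1 effort already set via bond 1)
#2 |R1  (common-e at J1 fixed by 1)

bond 0 stroke at I1
bond 1 stroke at J1
bond 2 stroke at R1
bond 3 stroke at Sf1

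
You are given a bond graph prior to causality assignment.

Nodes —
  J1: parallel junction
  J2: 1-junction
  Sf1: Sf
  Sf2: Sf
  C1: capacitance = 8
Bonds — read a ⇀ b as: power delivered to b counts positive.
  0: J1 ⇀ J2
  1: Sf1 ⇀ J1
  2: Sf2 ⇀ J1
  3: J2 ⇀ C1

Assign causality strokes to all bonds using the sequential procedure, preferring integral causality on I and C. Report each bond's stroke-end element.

b0 stroke at J1
b1 stroke at Sf1
b2 stroke at Sf2
b3 stroke at J2

β1 stroke at Sf1  (Sf1 (Sf) sets flow on bond)
β2 stroke at Sf2  (Sf2: flow source, stroke at near end)
β0 stroke at J1  (J1 needs exactly one e-in)
β3 stroke at J2  (common-f at J2 fixed by 0)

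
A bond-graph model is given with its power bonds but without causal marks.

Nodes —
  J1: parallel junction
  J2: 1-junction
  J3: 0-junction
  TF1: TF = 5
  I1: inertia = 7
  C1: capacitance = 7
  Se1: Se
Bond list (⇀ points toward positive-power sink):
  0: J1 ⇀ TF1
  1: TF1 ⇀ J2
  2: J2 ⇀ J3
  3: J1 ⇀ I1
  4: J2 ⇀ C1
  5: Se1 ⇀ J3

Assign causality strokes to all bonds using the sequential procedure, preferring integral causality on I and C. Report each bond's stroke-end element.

#5 |J3  (Se1: effort source, stroke at far end)
#2 |J2  (J3: bond 5 brought effort, rest push out)
#3 |I1  (prefer integral on I1)
#0 |J1  (only one effort-in slot at J1)
#1 |TF1  (TF1 one-in-one-out from 0)
#4 |J2  (common-f at J2 fixed by 1)

b0 stroke→J1
b1 stroke→TF1
b2 stroke→J2
b3 stroke→I1
b4 stroke→J2
b5 stroke→J3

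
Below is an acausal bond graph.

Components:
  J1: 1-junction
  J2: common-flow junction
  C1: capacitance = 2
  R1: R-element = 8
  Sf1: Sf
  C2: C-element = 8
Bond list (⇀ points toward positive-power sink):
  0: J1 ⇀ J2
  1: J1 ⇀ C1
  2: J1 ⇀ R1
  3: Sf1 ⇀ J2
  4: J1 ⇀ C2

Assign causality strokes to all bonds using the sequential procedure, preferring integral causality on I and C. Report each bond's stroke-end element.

β0 →J2
β1 →J1
β2 →J1
β3 →Sf1
β4 →J1

β3 |Sf1  (Sf1: flow source, stroke at near end)
β0 |J2  (1-jn J2 has f-setter on 3)
β1 |J1  (common-f at J1 fixed by 0)
β2 |J1  (common-f at J1 fixed by 0)
β4 |J1  (common-f at J1 fixed by 0)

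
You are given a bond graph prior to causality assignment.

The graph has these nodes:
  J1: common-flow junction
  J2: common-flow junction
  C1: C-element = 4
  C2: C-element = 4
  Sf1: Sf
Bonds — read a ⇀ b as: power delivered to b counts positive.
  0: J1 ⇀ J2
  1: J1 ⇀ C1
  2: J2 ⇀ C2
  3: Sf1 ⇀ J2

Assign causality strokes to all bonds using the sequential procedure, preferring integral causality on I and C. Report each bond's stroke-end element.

β3 stroke at Sf1  (Sf1 (Sf) sets flow on bond)
β0 stroke at J2  (J2 flow already set via bond 3)
β2 stroke at J2  (1-jn J2 has f-setter on 3)
β1 stroke at J1  (1-jn J1 has f-setter on 0)

#0 stroke→J2
#1 stroke→J1
#2 stroke→J2
#3 stroke→Sf1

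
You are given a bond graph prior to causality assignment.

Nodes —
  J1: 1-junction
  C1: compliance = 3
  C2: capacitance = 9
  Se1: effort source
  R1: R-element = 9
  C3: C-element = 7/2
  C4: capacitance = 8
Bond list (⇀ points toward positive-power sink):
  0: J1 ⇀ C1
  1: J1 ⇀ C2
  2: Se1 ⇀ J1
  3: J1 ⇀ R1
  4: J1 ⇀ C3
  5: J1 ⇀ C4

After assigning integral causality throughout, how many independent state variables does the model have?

β2 →J1  (Se1: effort source, stroke at far end)
β0 →J1  (prefer integral on C1)
β1 →J1  (C2: C, integral causality)
β4 →J1  (C3 outputs effort q/C3)
β5 →J1  (C4: C, integral causality)
β3 →R1  (closing 1-jn rule on J1)

4  (C1, C2, C3, C4 all integral)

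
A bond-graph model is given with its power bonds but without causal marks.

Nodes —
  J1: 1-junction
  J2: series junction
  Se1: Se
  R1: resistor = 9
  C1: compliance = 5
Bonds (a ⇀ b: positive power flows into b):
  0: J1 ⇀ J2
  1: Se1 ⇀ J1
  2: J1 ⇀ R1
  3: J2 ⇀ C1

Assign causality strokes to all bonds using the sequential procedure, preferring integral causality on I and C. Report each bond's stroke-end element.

bond 1 stroke→J1  (source Se1 imposes e)
bond 3 stroke→J2  (C1 outputs effort q/C1)
bond 0 stroke→J1  (J2: last free bond brings flow in)
bond 2 stroke→R1  (J1 needs exactly one f-in)

β0 stroke at J1
β1 stroke at J1
β2 stroke at R1
β3 stroke at J2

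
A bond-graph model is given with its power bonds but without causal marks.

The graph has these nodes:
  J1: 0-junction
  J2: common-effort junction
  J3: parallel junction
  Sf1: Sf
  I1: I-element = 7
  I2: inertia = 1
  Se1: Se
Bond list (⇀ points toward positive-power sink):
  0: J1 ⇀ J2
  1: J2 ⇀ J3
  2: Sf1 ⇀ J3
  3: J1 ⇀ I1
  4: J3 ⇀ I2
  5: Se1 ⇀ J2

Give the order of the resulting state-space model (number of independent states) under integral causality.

2  (I1, I2 all integral)

bond 2 |Sf1  (source Sf1 imposes f)
bond 5 |J2  (Se1 fixes effort; stroke away)
bond 0 |J1  (common-e at J2 fixed by 5)
bond 1 |J3  (J2: bond 5 brought effort, rest push out)
bond 4 |I2  (J3 effort already set via bond 1)
bond 3 |I1  (J1: bond 0 brought effort, rest push out)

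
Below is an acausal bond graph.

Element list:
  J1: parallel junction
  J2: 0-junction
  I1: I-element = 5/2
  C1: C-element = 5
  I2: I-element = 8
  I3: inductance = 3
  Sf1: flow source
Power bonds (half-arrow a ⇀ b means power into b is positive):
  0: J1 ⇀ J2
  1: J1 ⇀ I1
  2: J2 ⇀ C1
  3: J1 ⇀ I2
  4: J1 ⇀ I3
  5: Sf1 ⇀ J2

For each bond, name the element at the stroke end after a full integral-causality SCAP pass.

b0 stroke→J1
b1 stroke→I1
b2 stroke→J2
b3 stroke→I2
b4 stroke→I3
b5 stroke→Sf1

b5 stroke→Sf1  (Sf1 (Sf) sets flow on bond)
b1 stroke→I1  (I1 outputs flow p/I1)
b2 stroke→J2  (prefer integral on C1)
b0 stroke→J1  (J2 effort already set via bond 2)
b3 stroke→I2  (common-e at J1 fixed by 0)
b4 stroke→I3  (J1: bond 0 brought effort, rest push out)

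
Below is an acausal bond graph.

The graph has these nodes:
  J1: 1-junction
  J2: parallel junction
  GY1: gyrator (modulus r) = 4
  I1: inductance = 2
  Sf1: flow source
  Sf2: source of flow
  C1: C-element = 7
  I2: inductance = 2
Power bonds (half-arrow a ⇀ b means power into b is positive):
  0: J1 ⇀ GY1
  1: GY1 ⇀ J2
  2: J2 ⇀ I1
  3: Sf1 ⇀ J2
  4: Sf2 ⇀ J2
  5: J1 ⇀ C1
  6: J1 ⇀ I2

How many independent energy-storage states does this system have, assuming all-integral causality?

3  (C1, I1, I2 all integral)

bond 3 →Sf1  (Sf1 fixes flow; stroke at Sf1)
bond 4 →Sf2  (Sf2 fixes flow; stroke at Sf2)
bond 2 →I1  (I1: I, integral causality)
bond 1 →J2  (J2: last free bond brings effort in)
bond 0 →J1  (GY1 both-in/both-out from 1)
bond 5 →J1  (C1 integral (e out))
bond 6 →I2  (only one flow-in slot at J1)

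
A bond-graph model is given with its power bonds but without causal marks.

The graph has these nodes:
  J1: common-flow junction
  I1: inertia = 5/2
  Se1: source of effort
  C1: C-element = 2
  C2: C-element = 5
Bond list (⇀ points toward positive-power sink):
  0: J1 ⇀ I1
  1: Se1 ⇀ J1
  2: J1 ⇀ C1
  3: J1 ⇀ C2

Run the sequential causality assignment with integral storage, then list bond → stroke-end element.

bond 0 →I1
bond 1 →J1
bond 2 →J1
bond 3 →J1

b1 |J1  (Se1: effort source, stroke at far end)
b0 |I1  (I1: I, integral causality)
b2 |J1  (J1: bond 0 brought flow, rest push out)
b3 |J1  (common-f at J1 fixed by 0)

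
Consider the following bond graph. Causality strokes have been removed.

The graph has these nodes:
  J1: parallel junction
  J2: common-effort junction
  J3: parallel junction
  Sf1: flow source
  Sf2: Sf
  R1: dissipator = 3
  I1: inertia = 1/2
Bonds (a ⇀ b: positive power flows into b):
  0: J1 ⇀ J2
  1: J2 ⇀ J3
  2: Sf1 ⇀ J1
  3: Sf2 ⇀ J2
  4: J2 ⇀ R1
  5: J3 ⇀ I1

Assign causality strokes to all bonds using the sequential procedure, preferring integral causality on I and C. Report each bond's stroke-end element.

β0 stroke at J1
β1 stroke at J3
β2 stroke at Sf1
β3 stroke at Sf2
β4 stroke at J2
β5 stroke at I1

b2 |Sf1  (Sf1: flow source, stroke at near end)
b3 |Sf2  (Sf2 (Sf) sets flow on bond)
b0 |J1  (only one effort-in slot at J1)
b5 |I1  (prefer integral on I1)
b1 |J3  (only one effort-in slot at J3)
b4 |J2  (only one effort-in slot at J2)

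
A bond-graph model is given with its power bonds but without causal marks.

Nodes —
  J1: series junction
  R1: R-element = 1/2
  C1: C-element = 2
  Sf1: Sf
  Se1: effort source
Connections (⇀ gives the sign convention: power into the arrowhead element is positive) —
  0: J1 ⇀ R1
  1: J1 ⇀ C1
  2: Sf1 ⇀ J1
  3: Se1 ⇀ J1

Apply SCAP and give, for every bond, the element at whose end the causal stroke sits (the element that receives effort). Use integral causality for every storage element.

b2 |Sf1  (source Sf1 imposes f)
b3 |J1  (Se1 (Se) sets effort on bond)
b0 |J1  (J1 flow already set via bond 2)
b1 |J1  (common-f at J1 fixed by 2)

β0 |J1
β1 |J1
β2 |Sf1
β3 |J1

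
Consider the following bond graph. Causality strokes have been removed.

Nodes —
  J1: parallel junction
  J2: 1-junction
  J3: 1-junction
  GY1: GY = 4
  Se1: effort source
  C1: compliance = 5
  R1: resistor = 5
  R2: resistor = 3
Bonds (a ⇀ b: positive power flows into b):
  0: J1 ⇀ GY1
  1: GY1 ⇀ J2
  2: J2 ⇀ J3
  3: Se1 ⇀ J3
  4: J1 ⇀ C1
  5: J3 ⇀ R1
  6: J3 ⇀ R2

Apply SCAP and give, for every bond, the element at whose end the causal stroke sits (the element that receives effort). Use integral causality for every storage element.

bond 0 →GY1
bond 1 →GY1
bond 2 →J2
bond 3 →J3
bond 4 →J1
bond 5 →J3
bond 6 →J3

bond 3 stroke at J3  (Se1 (Se) sets effort on bond)
bond 4 stroke at J1  (C1 outputs effort q/C1)
bond 0 stroke at GY1  (J1: bond 4 brought effort, rest push out)
bond 1 stroke at GY1  (GY GY1: same side as bond 0)
bond 2 stroke at J2  (J2 flow already set via bond 1)
bond 5 stroke at J3  (common-f at J3 fixed by 2)
bond 6 stroke at J3  (common-f at J3 fixed by 2)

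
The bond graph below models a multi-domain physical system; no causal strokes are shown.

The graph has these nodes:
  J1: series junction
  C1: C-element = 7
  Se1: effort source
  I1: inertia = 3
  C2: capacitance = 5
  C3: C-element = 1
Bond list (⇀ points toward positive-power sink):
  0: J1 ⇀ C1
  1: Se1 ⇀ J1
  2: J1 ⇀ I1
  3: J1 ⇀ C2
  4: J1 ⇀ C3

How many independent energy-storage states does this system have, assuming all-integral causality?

b1 stroke at J1  (Se1 (Se) sets effort on bond)
b0 stroke at J1  (C1 outputs effort q/C1)
b2 stroke at I1  (I1 integral (f out))
b3 stroke at J1  (J1: bond 2 brought flow, rest push out)
b4 stroke at J1  (1-jn J1 has f-setter on 2)

4  (C1, C2, C3, I1 all integral)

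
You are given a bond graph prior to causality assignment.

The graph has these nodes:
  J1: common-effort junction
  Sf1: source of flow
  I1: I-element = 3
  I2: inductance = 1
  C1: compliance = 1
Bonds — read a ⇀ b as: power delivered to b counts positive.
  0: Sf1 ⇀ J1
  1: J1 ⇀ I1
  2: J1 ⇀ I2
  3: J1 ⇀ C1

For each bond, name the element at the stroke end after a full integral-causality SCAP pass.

#0 →Sf1  (Sf1: flow source, stroke at near end)
#1 →I1  (I1 integral (f out))
#2 →I2  (prefer integral on I2)
#3 →J1  (J1: last free bond brings effort in)

#0 stroke at Sf1
#1 stroke at I1
#2 stroke at I2
#3 stroke at J1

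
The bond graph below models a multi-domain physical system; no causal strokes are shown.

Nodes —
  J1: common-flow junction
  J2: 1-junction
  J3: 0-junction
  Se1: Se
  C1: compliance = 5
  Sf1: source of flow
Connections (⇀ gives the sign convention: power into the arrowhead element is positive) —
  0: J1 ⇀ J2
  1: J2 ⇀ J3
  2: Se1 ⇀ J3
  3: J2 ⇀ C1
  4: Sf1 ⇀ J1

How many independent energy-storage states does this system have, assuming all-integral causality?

1  (C1 all integral)

#2 →J3  (Se1: effort source, stroke at far end)
#4 →Sf1  (Sf1 (Sf) sets flow on bond)
#0 →J1  (J1 flow already set via bond 4)
#1 →J2  (J2: bond 0 brought flow, rest push out)
#3 →J2  (common-f at J2 fixed by 0)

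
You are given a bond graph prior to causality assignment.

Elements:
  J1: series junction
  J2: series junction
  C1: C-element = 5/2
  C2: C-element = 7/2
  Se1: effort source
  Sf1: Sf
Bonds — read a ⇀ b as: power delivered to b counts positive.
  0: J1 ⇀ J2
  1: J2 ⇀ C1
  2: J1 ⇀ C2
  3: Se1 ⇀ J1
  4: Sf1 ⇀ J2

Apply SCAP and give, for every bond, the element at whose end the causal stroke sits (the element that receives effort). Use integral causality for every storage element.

#0 stroke→J2
#1 stroke→J2
#2 stroke→J1
#3 stroke→J1
#4 stroke→Sf1

bond 3 |J1  (Se1 fixes effort; stroke away)
bond 4 |Sf1  (Sf1 fixes flow; stroke at Sf1)
bond 0 |J2  (1-jn J2 has f-setter on 4)
bond 1 |J2  (J2 flow already set via bond 4)
bond 2 |J1  (1-jn J1 has f-setter on 0)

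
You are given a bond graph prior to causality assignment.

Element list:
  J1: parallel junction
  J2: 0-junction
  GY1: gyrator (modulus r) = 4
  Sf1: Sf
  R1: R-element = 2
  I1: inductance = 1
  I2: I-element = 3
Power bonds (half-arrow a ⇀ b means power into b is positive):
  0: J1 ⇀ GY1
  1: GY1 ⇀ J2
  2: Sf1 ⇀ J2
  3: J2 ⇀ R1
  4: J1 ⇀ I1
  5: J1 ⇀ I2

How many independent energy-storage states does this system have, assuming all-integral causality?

2  (I1, I2 all integral)

b2 stroke→Sf1  (Sf1 (Sf) sets flow on bond)
b4 stroke→I1  (I1 integral (f out))
b5 stroke→I2  (I2 outputs flow p/I2)
b0 stroke→J1  (closing 0-jn rule on J1)
b1 stroke→J2  (GY1: gyrator matches bond 0)
b3 stroke→R1  (J2 effort already set via bond 1)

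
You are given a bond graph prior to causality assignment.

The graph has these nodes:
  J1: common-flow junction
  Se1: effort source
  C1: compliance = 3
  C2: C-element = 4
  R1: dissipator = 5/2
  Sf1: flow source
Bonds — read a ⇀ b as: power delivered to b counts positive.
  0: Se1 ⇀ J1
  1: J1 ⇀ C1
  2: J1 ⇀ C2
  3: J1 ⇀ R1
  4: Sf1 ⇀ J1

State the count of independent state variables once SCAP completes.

bond 0 →J1  (Se1: effort source, stroke at far end)
bond 4 →Sf1  (Sf1: flow source, stroke at near end)
bond 1 →J1  (1-jn J1 has f-setter on 4)
bond 2 →J1  (common-f at J1 fixed by 4)
bond 3 →J1  (common-f at J1 fixed by 4)

2  (C1, C2 all integral)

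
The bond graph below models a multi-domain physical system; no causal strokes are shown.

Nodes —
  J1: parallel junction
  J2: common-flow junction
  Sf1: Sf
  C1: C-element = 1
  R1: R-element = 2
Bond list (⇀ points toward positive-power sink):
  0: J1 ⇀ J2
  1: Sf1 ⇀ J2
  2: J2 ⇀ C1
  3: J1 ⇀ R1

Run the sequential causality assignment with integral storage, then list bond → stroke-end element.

#1 |Sf1  (Sf1: flow source, stroke at near end)
#0 |J2  (common-f at J2 fixed by 1)
#2 |J2  (J2: bond 1 brought flow, rest push out)
#3 |J1  (J1 needs exactly one e-in)

b0 stroke→J2
b1 stroke→Sf1
b2 stroke→J2
b3 stroke→J1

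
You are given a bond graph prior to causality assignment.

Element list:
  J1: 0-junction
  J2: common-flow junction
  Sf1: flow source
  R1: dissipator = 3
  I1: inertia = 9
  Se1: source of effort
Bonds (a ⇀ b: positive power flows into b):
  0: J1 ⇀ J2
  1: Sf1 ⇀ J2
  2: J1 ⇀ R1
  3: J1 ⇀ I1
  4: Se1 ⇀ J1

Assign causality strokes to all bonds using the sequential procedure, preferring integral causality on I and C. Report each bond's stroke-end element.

β0 |J2
β1 |Sf1
β2 |R1
β3 |I1
β4 |J1

b1 →Sf1  (Sf1 fixes flow; stroke at Sf1)
b4 →J1  (Se1 fixes effort; stroke away)
b0 →J2  (common-e at J1 fixed by 4)
b2 →R1  (J1 effort already set via bond 4)
b3 →I1  (common-e at J1 fixed by 4)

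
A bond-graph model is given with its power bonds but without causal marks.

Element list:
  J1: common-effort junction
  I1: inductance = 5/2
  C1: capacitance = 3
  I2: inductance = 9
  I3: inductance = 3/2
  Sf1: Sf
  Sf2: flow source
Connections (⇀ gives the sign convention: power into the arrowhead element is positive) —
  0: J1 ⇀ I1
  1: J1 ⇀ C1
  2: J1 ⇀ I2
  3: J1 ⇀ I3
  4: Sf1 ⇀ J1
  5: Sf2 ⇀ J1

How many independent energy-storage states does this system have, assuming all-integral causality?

4  (C1, I1, I2, I3 all integral)

bond 4 stroke→Sf1  (Sf1 (Sf) sets flow on bond)
bond 5 stroke→Sf2  (Sf2: flow source, stroke at near end)
bond 0 stroke→I1  (I1 integral (f out))
bond 1 stroke→J1  (C1 integral (e out))
bond 2 stroke→I2  (J1: bond 1 brought effort, rest push out)
bond 3 stroke→I3  (common-e at J1 fixed by 1)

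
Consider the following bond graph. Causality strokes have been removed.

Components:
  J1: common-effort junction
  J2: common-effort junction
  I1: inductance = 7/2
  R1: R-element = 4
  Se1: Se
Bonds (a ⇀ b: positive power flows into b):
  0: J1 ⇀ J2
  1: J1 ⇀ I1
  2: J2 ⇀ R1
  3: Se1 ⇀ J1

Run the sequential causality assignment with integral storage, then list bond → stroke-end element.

b3 stroke at J1  (Se1 fixes effort; stroke away)
b0 stroke at J2  (common-e at J1 fixed by 3)
b1 stroke at I1  (0-jn J1 has e-setter on 3)
b2 stroke at R1  (common-e at J2 fixed by 0)

bond 0 →J2
bond 1 →I1
bond 2 →R1
bond 3 →J1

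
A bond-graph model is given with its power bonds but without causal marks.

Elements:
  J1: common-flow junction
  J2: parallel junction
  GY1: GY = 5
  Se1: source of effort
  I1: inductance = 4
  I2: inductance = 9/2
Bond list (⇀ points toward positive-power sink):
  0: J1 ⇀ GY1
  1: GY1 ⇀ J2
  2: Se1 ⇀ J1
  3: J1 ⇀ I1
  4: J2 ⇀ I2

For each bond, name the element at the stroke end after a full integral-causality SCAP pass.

β2 stroke→J1  (Se1 (Se) sets effort on bond)
β3 stroke→I1  (I1: I, integral causality)
β0 stroke→J1  (common-f at J1 fixed by 3)
β1 stroke→J2  (GY1 both-in/both-out from 0)
β4 stroke→I2  (J2 effort already set via bond 1)

#0 |J1
#1 |J2
#2 |J1
#3 |I1
#4 |I2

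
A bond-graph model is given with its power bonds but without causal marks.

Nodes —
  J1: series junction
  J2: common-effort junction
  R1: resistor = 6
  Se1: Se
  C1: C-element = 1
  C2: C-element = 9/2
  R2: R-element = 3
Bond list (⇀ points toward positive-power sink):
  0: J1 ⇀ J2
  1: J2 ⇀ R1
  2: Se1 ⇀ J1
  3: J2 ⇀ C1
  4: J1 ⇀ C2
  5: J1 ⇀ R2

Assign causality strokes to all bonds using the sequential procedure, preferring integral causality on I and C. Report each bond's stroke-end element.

b2 →J1  (Se1 (Se) sets effort on bond)
b3 →J2  (C1: C, integral causality)
b0 →J1  (common-e at J2 fixed by 3)
b1 →R1  (J2 effort already set via bond 3)
b4 →J1  (prefer integral on C2)
b5 →R2  (only one flow-in slot at J1)

β0 |J1
β1 |R1
β2 |J1
β3 |J2
β4 |J1
β5 |R2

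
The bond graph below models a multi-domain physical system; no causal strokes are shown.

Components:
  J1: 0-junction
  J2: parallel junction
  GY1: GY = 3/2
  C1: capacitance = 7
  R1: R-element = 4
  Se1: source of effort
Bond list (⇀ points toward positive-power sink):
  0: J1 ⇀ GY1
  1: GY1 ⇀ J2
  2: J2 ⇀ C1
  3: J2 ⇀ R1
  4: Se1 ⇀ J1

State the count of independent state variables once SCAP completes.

1  (C1 all integral)

b4 →J1  (source Se1 imposes e)
b0 →GY1  (J1 effort already set via bond 4)
b1 →GY1  (GY1 both-in/both-out from 0)
b2 →J2  (C1: C, integral causality)
b3 →R1  (J2: bond 2 brought effort, rest push out)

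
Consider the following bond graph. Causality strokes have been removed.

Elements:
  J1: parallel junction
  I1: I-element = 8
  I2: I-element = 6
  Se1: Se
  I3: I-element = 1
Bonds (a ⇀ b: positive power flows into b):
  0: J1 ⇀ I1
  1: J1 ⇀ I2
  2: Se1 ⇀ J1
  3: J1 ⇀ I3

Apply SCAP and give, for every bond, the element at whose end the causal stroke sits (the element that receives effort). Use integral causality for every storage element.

β2 stroke→J1  (source Se1 imposes e)
β0 stroke→I1  (common-e at J1 fixed by 2)
β1 stroke→I2  (0-jn J1 has e-setter on 2)
β3 stroke→I3  (0-jn J1 has e-setter on 2)

bond 0 |I1
bond 1 |I2
bond 2 |J1
bond 3 |I3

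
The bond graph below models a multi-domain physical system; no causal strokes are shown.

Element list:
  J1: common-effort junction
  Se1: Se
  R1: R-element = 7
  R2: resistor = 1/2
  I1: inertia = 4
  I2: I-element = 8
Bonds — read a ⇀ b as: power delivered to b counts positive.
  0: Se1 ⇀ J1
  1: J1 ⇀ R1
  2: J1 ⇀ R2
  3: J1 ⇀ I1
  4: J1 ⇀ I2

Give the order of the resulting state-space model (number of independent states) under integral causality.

2  (I1, I2 all integral)

#0 stroke at J1  (Se1 fixes effort; stroke away)
#1 stroke at R1  (0-jn J1 has e-setter on 0)
#2 stroke at R2  (J1: bond 0 brought effort, rest push out)
#3 stroke at I1  (0-jn J1 has e-setter on 0)
#4 stroke at I2  (J1: bond 0 brought effort, rest push out)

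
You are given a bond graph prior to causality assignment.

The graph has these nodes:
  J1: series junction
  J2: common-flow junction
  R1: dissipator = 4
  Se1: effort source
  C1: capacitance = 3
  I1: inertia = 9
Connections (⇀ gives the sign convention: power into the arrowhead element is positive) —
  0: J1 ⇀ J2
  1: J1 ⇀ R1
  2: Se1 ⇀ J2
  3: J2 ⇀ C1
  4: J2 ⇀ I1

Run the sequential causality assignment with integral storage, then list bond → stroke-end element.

#0 |J2
#1 |J1
#2 |J2
#3 |J2
#4 |I1

b2 |J2  (Se1: effort source, stroke at far end)
b3 |J2  (C1: C, integral causality)
b4 |I1  (prefer integral on I1)
b0 |J2  (J2 flow already set via bond 4)
b1 |J1  (common-f at J1 fixed by 0)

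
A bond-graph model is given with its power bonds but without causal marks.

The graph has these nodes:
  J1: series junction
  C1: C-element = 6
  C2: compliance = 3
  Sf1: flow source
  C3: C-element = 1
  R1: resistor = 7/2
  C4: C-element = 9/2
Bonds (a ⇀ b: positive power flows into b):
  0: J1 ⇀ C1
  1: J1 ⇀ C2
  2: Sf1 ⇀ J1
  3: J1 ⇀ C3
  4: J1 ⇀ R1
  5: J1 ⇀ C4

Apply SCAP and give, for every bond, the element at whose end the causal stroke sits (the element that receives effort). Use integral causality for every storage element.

bond 2 stroke at Sf1  (Sf1: flow source, stroke at near end)
bond 0 stroke at J1  (1-jn J1 has f-setter on 2)
bond 1 stroke at J1  (common-f at J1 fixed by 2)
bond 3 stroke at J1  (J1: bond 2 brought flow, rest push out)
bond 4 stroke at J1  (J1 flow already set via bond 2)
bond 5 stroke at J1  (common-f at J1 fixed by 2)

β0 stroke→J1
β1 stroke→J1
β2 stroke→Sf1
β3 stroke→J1
β4 stroke→J1
β5 stroke→J1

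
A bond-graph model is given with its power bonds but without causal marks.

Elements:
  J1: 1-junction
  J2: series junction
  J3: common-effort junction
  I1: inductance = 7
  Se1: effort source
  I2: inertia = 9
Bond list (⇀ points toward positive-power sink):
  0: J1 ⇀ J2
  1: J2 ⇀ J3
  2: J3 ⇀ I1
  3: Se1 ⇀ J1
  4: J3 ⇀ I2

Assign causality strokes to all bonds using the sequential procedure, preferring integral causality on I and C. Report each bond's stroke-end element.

β3 →J1  (Se1: effort source, stroke at far end)
β0 →J2  (closing 1-jn rule on J1)
β1 →J3  (closing 1-jn rule on J2)
β2 →I1  (J3: bond 1 brought effort, rest push out)
β4 →I2  (J3 effort already set via bond 1)

#0 |J2
#1 |J3
#2 |I1
#3 |J1
#4 |I2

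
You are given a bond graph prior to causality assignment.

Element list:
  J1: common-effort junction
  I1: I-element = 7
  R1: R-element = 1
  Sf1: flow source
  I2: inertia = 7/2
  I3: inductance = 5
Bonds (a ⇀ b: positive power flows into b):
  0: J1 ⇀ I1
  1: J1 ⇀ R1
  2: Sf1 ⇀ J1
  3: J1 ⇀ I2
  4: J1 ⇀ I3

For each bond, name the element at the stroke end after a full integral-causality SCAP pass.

β0 |I1
β1 |J1
β2 |Sf1
β3 |I2
β4 |I3

b2 |Sf1  (source Sf1 imposes f)
b0 |I1  (I1 integral (f out))
b3 |I2  (prefer integral on I2)
b4 |I3  (I3 outputs flow p/I3)
b1 |J1  (J1: last free bond brings effort in)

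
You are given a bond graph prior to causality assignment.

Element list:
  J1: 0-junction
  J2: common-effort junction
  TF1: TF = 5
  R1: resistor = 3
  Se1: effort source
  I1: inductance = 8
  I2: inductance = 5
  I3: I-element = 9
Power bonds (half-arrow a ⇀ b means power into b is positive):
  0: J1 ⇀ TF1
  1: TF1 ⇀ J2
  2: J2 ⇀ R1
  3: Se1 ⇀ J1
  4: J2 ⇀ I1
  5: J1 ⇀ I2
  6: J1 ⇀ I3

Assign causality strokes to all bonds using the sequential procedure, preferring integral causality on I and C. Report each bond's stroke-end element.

bond 0 →TF1
bond 1 →J2
bond 2 →R1
bond 3 →J1
bond 4 →I1
bond 5 →I2
bond 6 →I3

b3 stroke→J1  (Se1 fixes effort; stroke away)
b0 stroke→TF1  (0-jn J1 has e-setter on 3)
b5 stroke→I2  (0-jn J1 has e-setter on 3)
b6 stroke→I3  (common-e at J1 fixed by 3)
b1 stroke→J2  (TF1: transformer flips bond 0)
b2 stroke→R1  (J2 effort already set via bond 1)
b4 stroke→I1  (J2: bond 1 brought effort, rest push out)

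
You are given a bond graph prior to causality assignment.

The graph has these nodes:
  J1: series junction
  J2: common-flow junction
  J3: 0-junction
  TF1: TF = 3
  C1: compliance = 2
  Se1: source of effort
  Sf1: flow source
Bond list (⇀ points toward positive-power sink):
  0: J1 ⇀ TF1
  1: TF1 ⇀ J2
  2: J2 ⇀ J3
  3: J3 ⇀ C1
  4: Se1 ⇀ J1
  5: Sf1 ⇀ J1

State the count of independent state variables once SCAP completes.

b4 |J1  (Se1 fixes effort; stroke away)
b5 |Sf1  (Sf1 fixes flow; stroke at Sf1)
b0 |J1  (common-f at J1 fixed by 5)
b1 |TF1  (TF1: transformer flips bond 0)
b2 |J2  (J2: bond 1 brought flow, rest push out)
b3 |J3  (J3 needs exactly one e-in)

1  (C1 all integral)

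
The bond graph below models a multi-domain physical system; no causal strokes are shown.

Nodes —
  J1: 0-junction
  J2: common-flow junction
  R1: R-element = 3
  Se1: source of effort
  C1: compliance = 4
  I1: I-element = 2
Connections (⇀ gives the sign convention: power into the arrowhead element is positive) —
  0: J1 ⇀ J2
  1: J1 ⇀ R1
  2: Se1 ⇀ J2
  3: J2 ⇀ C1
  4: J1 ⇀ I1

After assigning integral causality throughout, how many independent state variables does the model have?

b2 stroke at J2  (source Se1 imposes e)
b3 stroke at J2  (C1: C, integral causality)
b0 stroke at J1  (J2: last free bond brings flow in)
b1 stroke at R1  (J1: bond 0 brought effort, rest push out)
b4 stroke at I1  (J1: bond 0 brought effort, rest push out)

2  (C1, I1 all integral)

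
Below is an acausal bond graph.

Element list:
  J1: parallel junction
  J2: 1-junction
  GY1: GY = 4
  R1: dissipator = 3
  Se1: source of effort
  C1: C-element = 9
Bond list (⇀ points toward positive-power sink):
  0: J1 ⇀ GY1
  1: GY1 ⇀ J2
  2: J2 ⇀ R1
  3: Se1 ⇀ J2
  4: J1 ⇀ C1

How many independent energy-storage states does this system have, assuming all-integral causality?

#3 →J2  (Se1 fixes effort; stroke away)
#4 →J1  (C1 outputs effort q/C1)
#0 →GY1  (J1 effort already set via bond 4)
#1 →GY1  (GY1 both-in/both-out from 0)
#2 →J2  (J2 flow already set via bond 1)

1  (C1 all integral)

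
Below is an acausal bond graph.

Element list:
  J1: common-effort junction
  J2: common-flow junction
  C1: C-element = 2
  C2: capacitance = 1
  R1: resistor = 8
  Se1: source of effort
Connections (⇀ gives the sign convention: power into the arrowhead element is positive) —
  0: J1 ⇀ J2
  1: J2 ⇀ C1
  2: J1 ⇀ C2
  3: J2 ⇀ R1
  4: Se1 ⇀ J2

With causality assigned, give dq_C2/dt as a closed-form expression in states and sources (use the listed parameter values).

#4 stroke→J2  (source Se1 imposes e)
#1 stroke→J2  (C1 integral (e out))
#2 stroke→J1  (prefer integral on C2)
#0 stroke→J2  (0-jn J1 has e-setter on 2)
#3 stroke→R1  (J2: last free bond brings flow in)

dq_C2/dt = -E_Se1/8 + q_C1/16 - q_C2/8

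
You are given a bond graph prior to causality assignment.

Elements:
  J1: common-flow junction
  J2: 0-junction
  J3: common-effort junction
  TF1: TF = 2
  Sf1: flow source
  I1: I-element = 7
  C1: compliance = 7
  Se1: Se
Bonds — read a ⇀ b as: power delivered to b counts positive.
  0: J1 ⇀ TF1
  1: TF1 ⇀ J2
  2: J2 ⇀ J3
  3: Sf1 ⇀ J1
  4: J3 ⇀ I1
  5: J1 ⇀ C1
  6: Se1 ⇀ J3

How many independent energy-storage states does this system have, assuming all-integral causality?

β3 stroke→Sf1  (Sf1: flow source, stroke at near end)
β6 stroke→J3  (Se1 fixes effort; stroke away)
β0 stroke→J1  (J1 flow already set via bond 3)
β5 stroke→J1  (J1 flow already set via bond 3)
β2 stroke→J2  (common-e at J3 fixed by 6)
β4 stroke→I1  (J3 effort already set via bond 6)
β1 stroke→TF1  (TF1 one-in-one-out from 0)

2  (C1, I1 all integral)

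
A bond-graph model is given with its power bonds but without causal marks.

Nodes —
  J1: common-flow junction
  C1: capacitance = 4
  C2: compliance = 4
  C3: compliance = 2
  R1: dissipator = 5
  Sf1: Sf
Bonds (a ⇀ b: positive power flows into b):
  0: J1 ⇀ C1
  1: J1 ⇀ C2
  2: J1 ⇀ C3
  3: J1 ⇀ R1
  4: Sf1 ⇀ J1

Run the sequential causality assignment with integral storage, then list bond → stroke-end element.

bond 4 stroke→Sf1  (Sf1 fixes flow; stroke at Sf1)
bond 0 stroke→J1  (1-jn J1 has f-setter on 4)
bond 1 stroke→J1  (J1: bond 4 brought flow, rest push out)
bond 2 stroke→J1  (1-jn J1 has f-setter on 4)
bond 3 stroke→J1  (1-jn J1 has f-setter on 4)

#0 →J1
#1 →J1
#2 →J1
#3 →J1
#4 →Sf1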